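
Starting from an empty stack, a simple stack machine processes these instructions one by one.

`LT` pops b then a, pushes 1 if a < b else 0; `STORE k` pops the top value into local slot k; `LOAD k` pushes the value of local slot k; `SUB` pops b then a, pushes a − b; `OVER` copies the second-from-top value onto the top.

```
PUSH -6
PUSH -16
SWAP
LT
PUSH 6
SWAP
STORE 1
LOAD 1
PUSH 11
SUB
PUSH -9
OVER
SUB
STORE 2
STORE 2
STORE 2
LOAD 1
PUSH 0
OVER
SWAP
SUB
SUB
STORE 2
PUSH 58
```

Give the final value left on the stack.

PUSH -6   -6
PUSH -16  -6 -16
SWAP      -16 -6
LT        1
PUSH 6    1 6
SWAP      6 1
STORE 1   6
LOAD 1    6 1
PUSH 11   6 1 11
SUB       6 -10
PUSH -9   6 -10 -9
OVER      6 -10 -9 -10
SUB       6 -10 1
STORE 2   6 -10
STORE 2   6
STORE 2   (empty)
LOAD 1    1
PUSH 0    1 0
OVER      1 0 1
SWAP      1 1 0
SUB       1 1
SUB       0
STORE 2   (empty)
PUSH 58   58

58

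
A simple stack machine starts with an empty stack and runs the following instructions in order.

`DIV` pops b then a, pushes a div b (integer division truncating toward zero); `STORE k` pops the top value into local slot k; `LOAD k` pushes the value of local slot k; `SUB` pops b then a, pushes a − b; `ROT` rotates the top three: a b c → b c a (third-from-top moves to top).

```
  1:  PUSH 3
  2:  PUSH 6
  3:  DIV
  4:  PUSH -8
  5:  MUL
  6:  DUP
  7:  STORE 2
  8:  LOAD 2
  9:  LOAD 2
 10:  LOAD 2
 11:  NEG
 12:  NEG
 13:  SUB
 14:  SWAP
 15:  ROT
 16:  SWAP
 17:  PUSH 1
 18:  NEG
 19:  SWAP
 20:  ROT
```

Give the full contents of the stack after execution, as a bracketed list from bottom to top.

PUSH 3  → [3]
PUSH 6  → [3, 6]
DIV     → [0]
PUSH -8 → [0, -8]
MUL     → [0]
DUP     → [0, 0]
STORE 2 → [0]
LOAD 2  → [0, 0]
LOAD 2  → [0, 0, 0]
LOAD 2  → [0, 0, 0, 0]
NEG     → [0, 0, 0, 0]
NEG     → [0, 0, 0, 0]
SUB     → [0, 0, 0]
SWAP    → [0, 0, 0]
ROT     → [0, 0, 0]
SWAP    → [0, 0, 0]
PUSH 1  → [0, 0, 0, 1]
NEG     → [0, 0, 0, -1]
SWAP    → [0, 0, -1, 0]
ROT     → [0, -1, 0, 0]

[0, -1, 0, 0]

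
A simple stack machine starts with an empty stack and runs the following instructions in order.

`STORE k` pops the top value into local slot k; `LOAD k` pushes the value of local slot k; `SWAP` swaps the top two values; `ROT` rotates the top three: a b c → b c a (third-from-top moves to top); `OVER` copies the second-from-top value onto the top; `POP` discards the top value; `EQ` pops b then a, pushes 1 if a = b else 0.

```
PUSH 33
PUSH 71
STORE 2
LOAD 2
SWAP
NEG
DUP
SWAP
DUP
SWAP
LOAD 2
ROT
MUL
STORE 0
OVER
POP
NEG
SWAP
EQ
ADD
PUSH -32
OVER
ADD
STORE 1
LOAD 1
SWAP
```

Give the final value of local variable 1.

PUSH 33  -> 33
PUSH 71  -> 33 71
STORE 2  -> 33
LOAD 2   -> 33 71
SWAP     -> 71 33
NEG      -> 71 -33
DUP      -> 71 -33 -33
SWAP     -> 71 -33 -33
DUP      -> 71 -33 -33 -33
SWAP     -> 71 -33 -33 -33
LOAD 2   -> 71 -33 -33 -33 71
ROT      -> 71 -33 -33 71 -33
MUL      -> 71 -33 -33 -2343
STORE 0  -> 71 -33 -33
OVER     -> 71 -33 -33 -33
POP      -> 71 -33 -33
NEG      -> 71 -33 33
SWAP     -> 71 33 -33
EQ       -> 71 0
ADD      -> 71
PUSH -32 -> 71 -32
OVER     -> 71 -32 71
ADD      -> 71 39
STORE 1  -> 71
LOAD 1   -> 71 39
SWAP     -> 39 71

39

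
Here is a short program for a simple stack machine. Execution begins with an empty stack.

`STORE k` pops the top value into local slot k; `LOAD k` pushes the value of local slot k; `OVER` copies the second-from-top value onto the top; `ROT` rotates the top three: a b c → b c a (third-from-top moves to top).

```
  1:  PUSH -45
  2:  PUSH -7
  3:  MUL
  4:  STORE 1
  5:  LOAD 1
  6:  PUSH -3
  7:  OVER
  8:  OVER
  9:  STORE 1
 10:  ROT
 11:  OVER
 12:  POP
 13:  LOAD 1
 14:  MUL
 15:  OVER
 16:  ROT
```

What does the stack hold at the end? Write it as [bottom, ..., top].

[-3, -945, 315, 315]

PUSH -45 → -45
PUSH -7  → -45 -7
MUL      → 315
STORE 1  → (empty)
LOAD 1   → 315
PUSH -3  → 315 -3
OVER     → 315 -3 315
OVER     → 315 -3 315 -3
STORE 1  → 315 -3 315
ROT      → -3 315 315
OVER     → -3 315 315 315
POP      → -3 315 315
LOAD 1   → -3 315 315 -3
MUL      → -3 315 -945
OVER     → -3 315 -945 315
ROT      → -3 -945 315 315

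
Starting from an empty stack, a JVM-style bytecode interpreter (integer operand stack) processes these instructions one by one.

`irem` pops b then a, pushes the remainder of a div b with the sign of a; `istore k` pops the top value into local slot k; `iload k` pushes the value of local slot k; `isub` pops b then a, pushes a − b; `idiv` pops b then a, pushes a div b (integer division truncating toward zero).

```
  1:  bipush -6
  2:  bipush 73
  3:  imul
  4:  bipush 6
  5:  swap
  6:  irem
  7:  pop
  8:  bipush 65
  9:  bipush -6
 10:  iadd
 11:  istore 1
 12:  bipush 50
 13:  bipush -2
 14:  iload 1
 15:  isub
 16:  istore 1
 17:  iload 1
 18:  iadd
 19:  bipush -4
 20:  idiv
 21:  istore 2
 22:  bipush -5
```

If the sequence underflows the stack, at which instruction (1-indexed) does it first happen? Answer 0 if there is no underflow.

bipush -6 : [-6]
bipush 73 : [-6, 73]
imul      : [-438]
bipush 6  : [-438, 6]
swap      : [6, -438]
irem      : [6]
pop       : []
bipush 65 : [65]
bipush -6 : [65, -6]
iadd      : [59]
istore 1  : []
bipush 50 : [50]
bipush -2 : [50, -2]
iload 1   : [50, -2, 59]
isub      : [50, -61]
istore 1  : [50]
iload 1   : [50, -61]
iadd      : [-11]
bipush -4 : [-11, -4]
idiv      : [2]
istore 2  : []
bipush -5 : [-5]

0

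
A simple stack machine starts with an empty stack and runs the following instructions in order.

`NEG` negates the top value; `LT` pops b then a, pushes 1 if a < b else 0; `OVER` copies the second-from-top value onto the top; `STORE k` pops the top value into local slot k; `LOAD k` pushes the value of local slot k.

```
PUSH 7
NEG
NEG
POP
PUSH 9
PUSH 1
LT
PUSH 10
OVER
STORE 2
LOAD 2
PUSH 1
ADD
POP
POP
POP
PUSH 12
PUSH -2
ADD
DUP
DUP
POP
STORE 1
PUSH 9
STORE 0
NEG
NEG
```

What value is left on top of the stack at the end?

PUSH 7  : 7
NEG     : -7
NEG     : 7
POP     : (empty)
PUSH 9  : 9
PUSH 1  : 9 1
LT      : 0
PUSH 10 : 0 10
OVER    : 0 10 0
STORE 2 : 0 10
LOAD 2  : 0 10 0
PUSH 1  : 0 10 0 1
ADD     : 0 10 1
POP     : 0 10
POP     : 0
POP     : (empty)
PUSH 12 : 12
PUSH -2 : 12 -2
ADD     : 10
DUP     : 10 10
DUP     : 10 10 10
POP     : 10 10
STORE 1 : 10
PUSH 9  : 10 9
STORE 0 : 10
NEG     : -10
NEG     : 10

10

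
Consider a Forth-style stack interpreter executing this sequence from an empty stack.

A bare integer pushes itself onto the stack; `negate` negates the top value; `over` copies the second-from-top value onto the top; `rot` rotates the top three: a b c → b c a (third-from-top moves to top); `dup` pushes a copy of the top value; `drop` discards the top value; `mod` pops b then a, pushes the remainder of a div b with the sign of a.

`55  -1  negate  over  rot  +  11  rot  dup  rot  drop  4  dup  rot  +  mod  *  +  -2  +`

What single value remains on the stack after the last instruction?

112

55     → [55]
-1     → [55, -1]
negate → [55, 1]
over   → [55, 1, 55]
rot    → [1, 55, 55]
+      → [1, 110]
11     → [1, 110, 11]
rot    → [110, 11, 1]
dup    → [110, 11, 1, 1]
rot    → [110, 1, 1, 11]
drop   → [110, 1, 1]
4      → [110, 1, 1, 4]
dup    → [110, 1, 1, 4, 4]
rot    → [110, 1, 4, 4, 1]
+      → [110, 1, 4, 5]
mod    → [110, 1, 4]
*      → [110, 4]
+      → [114]
-2     → [114, -2]
+      → [112]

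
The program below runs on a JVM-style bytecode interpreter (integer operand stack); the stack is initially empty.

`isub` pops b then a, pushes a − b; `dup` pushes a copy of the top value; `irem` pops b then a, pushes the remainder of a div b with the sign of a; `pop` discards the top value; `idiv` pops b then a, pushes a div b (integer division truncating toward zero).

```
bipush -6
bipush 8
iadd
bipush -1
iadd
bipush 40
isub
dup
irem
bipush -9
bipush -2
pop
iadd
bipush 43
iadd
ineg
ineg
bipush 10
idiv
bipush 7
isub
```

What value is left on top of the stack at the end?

bipush -6 -> [-6]
bipush 8  -> [-6, 8]
iadd      -> [2]
bipush -1 -> [2, -1]
iadd      -> [1]
bipush 40 -> [1, 40]
isub      -> [-39]
dup       -> [-39, -39]
irem      -> [0]
bipush -9 -> [0, -9]
bipush -2 -> [0, -9, -2]
pop       -> [0, -9]
iadd      -> [-9]
bipush 43 -> [-9, 43]
iadd      -> [34]
ineg      -> [-34]
ineg      -> [34]
bipush 10 -> [34, 10]
idiv      -> [3]
bipush 7  -> [3, 7]
isub      -> [-4]

-4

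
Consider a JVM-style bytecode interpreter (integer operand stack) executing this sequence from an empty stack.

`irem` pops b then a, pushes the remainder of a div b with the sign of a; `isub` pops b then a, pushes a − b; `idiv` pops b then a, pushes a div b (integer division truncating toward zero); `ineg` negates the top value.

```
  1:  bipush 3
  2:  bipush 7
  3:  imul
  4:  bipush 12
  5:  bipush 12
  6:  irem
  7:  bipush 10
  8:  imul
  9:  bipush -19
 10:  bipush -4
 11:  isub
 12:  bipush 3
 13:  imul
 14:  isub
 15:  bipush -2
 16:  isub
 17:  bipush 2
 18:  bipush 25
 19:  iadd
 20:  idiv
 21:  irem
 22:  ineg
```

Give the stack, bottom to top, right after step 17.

bipush 3   : [3]
bipush 7   : [3, 7]
imul       : [21]
bipush 12  : [21, 12]
bipush 12  : [21, 12, 12]
irem       : [21, 0]
bipush 10  : [21, 0, 10]
imul       : [21, 0]
bipush -19 : [21, 0, -19]
bipush -4  : [21, 0, -19, -4]
isub       : [21, 0, -15]
bipush 3   : [21, 0, -15, 3]
imul       : [21, 0, -45]
isub       : [21, 45]
bipush -2  : [21, 45, -2]
isub       : [21, 47]
bipush 2   : [21, 47, 2]

[21, 47, 2]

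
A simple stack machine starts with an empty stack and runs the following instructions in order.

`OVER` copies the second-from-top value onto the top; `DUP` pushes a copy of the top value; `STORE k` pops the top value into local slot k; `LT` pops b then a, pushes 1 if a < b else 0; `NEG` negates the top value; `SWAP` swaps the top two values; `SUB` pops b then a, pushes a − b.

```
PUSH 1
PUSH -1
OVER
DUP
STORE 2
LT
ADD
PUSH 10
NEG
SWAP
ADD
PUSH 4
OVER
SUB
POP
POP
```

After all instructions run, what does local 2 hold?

1

PUSH 1  -> [1]
PUSH -1 -> [1, -1]
OVER    -> [1, -1, 1]
DUP     -> [1, -1, 1, 1]
STORE 2 -> [1, -1, 1]
LT      -> [1, 1]
ADD     -> [2]
PUSH 10 -> [2, 10]
NEG     -> [2, -10]
SWAP    -> [-10, 2]
ADD     -> [-8]
PUSH 4  -> [-8, 4]
OVER    -> [-8, 4, -8]
SUB     -> [-8, 12]
POP     -> [-8]
POP     -> []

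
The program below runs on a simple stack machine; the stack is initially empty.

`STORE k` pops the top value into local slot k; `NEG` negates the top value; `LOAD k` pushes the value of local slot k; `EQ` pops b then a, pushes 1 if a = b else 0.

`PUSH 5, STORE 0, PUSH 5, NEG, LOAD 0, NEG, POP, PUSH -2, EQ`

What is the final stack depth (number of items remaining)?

1

PUSH 5   [5]
STORE 0  []
PUSH 5   [5]
NEG      [-5]
LOAD 0   [-5, 5]
NEG      [-5, -5]
POP      [-5]
PUSH -2  [-5, -2]
EQ       [0]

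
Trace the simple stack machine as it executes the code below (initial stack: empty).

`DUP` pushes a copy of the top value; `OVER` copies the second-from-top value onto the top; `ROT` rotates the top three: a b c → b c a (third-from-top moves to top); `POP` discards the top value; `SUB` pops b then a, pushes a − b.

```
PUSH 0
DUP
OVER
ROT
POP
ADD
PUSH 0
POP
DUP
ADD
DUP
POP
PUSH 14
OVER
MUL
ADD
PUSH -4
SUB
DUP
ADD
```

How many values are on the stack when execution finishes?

PUSH 0  → [0]
DUP     → [0, 0]
OVER    → [0, 0, 0]
ROT     → [0, 0, 0]
POP     → [0, 0]
ADD     → [0]
PUSH 0  → [0, 0]
POP     → [0]
DUP     → [0, 0]
ADD     → [0]
DUP     → [0, 0]
POP     → [0]
PUSH 14 → [0, 14]
OVER    → [0, 14, 0]
MUL     → [0, 0]
ADD     → [0]
PUSH -4 → [0, -4]
SUB     → [4]
DUP     → [4, 4]
ADD     → [8]

1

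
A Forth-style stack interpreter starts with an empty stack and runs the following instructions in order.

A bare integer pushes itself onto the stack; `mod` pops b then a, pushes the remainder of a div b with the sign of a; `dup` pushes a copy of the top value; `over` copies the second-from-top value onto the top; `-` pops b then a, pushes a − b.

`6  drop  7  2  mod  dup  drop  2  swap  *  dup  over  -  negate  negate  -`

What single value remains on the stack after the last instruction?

6      -> 6
drop   -> (empty)
7      -> 7
2      -> 7 2
mod    -> 1
dup    -> 1 1
drop   -> 1
2      -> 1 2
swap   -> 2 1
*      -> 2
dup    -> 2 2
over   -> 2 2 2
-      -> 2 0
negate -> 2 0
negate -> 2 0
-      -> 2

2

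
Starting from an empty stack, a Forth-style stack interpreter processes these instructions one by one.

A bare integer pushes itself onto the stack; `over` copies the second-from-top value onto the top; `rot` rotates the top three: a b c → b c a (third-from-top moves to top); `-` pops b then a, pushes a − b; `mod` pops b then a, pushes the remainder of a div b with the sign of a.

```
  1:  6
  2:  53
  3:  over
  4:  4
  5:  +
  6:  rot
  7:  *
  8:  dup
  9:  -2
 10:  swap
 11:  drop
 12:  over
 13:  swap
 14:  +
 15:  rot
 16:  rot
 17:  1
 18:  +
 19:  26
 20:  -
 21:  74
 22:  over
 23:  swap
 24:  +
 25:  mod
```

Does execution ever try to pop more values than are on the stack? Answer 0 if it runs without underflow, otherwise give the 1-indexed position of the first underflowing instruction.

6     6
53    6 53
over  6 53 6
4     6 53 6 4
+     6 53 10
rot   53 10 6
*     53 60
dup   53 60 60
-2    53 60 60 -2
swap  53 60 -2 60
drop  53 60 -2
over  53 60 -2 60
swap  53 60 60 -2
+     53 60 58
rot   60 58 53
rot   58 53 60
1     58 53 60 1
+     58 53 61
26    58 53 61 26
-     58 53 35
74    58 53 35 74
over  58 53 35 74 35
swap  58 53 35 35 74
+     58 53 35 109
mod   58 53 35

0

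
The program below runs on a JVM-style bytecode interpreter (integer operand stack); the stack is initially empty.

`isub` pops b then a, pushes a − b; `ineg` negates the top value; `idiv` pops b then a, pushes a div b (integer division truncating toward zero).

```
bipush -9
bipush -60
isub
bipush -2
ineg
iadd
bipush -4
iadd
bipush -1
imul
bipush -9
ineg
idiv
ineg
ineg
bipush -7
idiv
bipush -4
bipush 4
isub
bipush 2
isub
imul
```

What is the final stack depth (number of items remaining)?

bipush -9  -> [-9]
bipush -60 -> [-9, -60]
isub       -> [51]
bipush -2  -> [51, -2]
ineg       -> [51, 2]
iadd       -> [53]
bipush -4  -> [53, -4]
iadd       -> [49]
bipush -1  -> [49, -1]
imul       -> [-49]
bipush -9  -> [-49, -9]
ineg       -> [-49, 9]
idiv       -> [-5]
ineg       -> [5]
ineg       -> [-5]
bipush -7  -> [-5, -7]
idiv       -> [0]
bipush -4  -> [0, -4]
bipush 4   -> [0, -4, 4]
isub       -> [0, -8]
bipush 2   -> [0, -8, 2]
isub       -> [0, -10]
imul       -> [0]

1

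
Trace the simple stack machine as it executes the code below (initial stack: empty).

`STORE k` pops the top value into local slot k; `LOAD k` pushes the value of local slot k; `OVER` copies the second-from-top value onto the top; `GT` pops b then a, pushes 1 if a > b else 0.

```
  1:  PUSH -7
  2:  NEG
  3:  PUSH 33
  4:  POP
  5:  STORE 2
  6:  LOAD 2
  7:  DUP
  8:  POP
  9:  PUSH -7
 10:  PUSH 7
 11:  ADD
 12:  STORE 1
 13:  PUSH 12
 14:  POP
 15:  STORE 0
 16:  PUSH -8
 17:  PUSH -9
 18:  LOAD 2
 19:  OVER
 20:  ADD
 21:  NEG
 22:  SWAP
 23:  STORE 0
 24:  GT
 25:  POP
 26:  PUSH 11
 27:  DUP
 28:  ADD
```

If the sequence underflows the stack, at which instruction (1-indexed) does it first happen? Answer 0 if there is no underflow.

0

PUSH -7  [-7]
NEG      [7]
PUSH 33  [7, 33]
POP      [7]
STORE 2  []
LOAD 2   [7]
DUP      [7, 7]
POP      [7]
PUSH -7  [7, -7]
PUSH 7   [7, -7, 7]
ADD      [7, 0]
STORE 1  [7]
PUSH 12  [7, 12]
POP      [7]
STORE 0  []
PUSH -8  [-8]
PUSH -9  [-8, -9]
LOAD 2   [-8, -9, 7]
OVER     [-8, -9, 7, -9]
ADD      [-8, -9, -2]
NEG      [-8, -9, 2]
SWAP     [-8, 2, -9]
STORE 0  [-8, 2]
GT       [0]
POP      []
PUSH 11  [11]
DUP      [11, 11]
ADD      [22]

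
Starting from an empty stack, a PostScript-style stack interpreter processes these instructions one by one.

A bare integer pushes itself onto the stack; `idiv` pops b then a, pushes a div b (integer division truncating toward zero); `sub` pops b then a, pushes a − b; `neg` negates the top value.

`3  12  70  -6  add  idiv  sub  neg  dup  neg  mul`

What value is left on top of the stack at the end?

-9

3     [3]
12    [3, 12]
70    [3, 12, 70]
-6    [3, 12, 70, -6]
add   [3, 12, 64]
idiv  [3, 0]
sub   [3]
neg   [-3]
dup   [-3, -3]
neg   [-3, 3]
mul   [-9]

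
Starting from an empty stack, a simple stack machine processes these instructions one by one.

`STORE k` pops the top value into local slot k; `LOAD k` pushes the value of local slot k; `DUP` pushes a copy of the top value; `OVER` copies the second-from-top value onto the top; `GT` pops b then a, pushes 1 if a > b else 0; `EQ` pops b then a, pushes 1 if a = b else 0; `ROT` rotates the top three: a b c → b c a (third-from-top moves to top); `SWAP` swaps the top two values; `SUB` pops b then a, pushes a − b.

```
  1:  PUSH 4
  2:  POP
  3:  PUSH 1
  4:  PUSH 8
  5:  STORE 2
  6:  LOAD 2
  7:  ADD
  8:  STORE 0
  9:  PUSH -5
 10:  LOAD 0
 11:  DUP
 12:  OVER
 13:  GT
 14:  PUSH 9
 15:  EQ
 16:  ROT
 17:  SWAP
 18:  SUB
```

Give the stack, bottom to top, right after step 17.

[9, -5, 0]

PUSH 4  : 4
POP     : (empty)
PUSH 1  : 1
PUSH 8  : 1 8
STORE 2 : 1
LOAD 2  : 1 8
ADD     : 9
STORE 0 : (empty)
PUSH -5 : -5
LOAD 0  : -5 9
DUP     : -5 9 9
OVER    : -5 9 9 9
GT      : -5 9 0
PUSH 9  : -5 9 0 9
EQ      : -5 9 0
ROT     : 9 0 -5
SWAP    : 9 -5 0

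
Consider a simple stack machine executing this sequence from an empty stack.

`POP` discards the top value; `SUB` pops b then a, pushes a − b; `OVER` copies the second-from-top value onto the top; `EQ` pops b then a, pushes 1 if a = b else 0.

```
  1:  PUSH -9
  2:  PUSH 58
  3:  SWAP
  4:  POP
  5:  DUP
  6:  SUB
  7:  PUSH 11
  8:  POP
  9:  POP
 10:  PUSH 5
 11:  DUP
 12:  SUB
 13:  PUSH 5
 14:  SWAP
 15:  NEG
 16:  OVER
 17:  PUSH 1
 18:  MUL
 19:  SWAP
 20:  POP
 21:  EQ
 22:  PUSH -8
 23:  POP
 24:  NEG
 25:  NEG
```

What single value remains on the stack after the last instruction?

PUSH -9  -9
PUSH 58  -9 58
SWAP     58 -9
POP      58
DUP      58 58
SUB      0
PUSH 11  0 11
POP      0
POP      (empty)
PUSH 5   5
DUP      5 5
SUB      0
PUSH 5   0 5
SWAP     5 0
NEG      5 0
OVER     5 0 5
PUSH 1   5 0 5 1
MUL      5 0 5
SWAP     5 5 0
POP      5 5
EQ       1
PUSH -8  1 -8
POP      1
NEG      -1
NEG      1

1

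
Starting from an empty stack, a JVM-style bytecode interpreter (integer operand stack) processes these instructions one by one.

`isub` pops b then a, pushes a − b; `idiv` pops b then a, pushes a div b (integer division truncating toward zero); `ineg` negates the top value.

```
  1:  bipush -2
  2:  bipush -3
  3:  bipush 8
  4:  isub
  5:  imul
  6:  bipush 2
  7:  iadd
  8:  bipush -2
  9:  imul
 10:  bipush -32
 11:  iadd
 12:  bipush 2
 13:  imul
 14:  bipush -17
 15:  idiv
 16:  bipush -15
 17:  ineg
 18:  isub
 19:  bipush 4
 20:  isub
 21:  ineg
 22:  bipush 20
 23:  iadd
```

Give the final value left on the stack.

bipush -2   -2
bipush -3   -2 -3
bipush 8    -2 -3 8
isub        -2 -11
imul        22
bipush 2    22 2
iadd        24
bipush -2   24 -2
imul        -48
bipush -32  -48 -32
iadd        -80
bipush 2    -80 2
imul        -160
bipush -17  -160 -17
idiv        9
bipush -15  9 -15
ineg        9 15
isub        -6
bipush 4    -6 4
isub        -10
ineg        10
bipush 20   10 20
iadd        30

30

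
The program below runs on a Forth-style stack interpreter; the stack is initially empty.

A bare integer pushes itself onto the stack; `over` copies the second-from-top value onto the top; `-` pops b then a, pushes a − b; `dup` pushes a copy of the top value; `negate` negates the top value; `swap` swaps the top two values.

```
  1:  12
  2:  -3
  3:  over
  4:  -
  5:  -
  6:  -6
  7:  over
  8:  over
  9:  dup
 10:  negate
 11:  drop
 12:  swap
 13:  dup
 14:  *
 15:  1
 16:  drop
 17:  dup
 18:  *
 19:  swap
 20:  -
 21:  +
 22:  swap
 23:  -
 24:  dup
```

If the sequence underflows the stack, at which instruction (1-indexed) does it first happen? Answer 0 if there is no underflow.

12     -> 12
-3     -> 12 -3
over   -> 12 -3 12
-      -> 12 -15
-      -> 27
-6     -> 27 -6
over   -> 27 -6 27
over   -> 27 -6 27 -6
dup    -> 27 -6 27 -6 -6
negate -> 27 -6 27 -6 6
drop   -> 27 -6 27 -6
swap   -> 27 -6 -6 27
dup    -> 27 -6 -6 27 27
*      -> 27 -6 -6 729
1      -> 27 -6 -6 729 1
drop   -> 27 -6 -6 729
dup    -> 27 -6 -6 729 729
*      -> 27 -6 -6 531441
swap   -> 27 -6 531441 -6
-      -> 27 -6 531447
+      -> 27 531441
swap   -> 531441 27
-      -> 531414
dup    -> 531414 531414

0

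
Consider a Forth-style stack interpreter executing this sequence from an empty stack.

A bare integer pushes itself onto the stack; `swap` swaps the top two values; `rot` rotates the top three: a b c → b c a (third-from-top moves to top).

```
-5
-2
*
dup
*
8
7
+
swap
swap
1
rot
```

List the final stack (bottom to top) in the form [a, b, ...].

-5    [-5]
-2    [-5, -2]
*     [10]
dup   [10, 10]
*     [100]
8     [100, 8]
7     [100, 8, 7]
+     [100, 15]
swap  [15, 100]
swap  [100, 15]
1     [100, 15, 1]
rot   [15, 1, 100]

[15, 1, 100]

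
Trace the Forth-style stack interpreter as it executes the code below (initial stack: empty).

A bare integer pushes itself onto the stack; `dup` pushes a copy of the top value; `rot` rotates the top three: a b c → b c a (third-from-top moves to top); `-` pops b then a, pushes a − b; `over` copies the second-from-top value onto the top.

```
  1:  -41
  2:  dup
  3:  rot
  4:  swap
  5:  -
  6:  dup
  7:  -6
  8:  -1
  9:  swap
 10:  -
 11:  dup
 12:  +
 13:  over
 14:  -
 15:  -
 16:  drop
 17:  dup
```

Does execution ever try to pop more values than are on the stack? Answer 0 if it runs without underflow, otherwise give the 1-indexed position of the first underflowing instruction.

-41  -41
dup  -41 -41
rot  — needs 3 operands, stack has 2 → underflow

3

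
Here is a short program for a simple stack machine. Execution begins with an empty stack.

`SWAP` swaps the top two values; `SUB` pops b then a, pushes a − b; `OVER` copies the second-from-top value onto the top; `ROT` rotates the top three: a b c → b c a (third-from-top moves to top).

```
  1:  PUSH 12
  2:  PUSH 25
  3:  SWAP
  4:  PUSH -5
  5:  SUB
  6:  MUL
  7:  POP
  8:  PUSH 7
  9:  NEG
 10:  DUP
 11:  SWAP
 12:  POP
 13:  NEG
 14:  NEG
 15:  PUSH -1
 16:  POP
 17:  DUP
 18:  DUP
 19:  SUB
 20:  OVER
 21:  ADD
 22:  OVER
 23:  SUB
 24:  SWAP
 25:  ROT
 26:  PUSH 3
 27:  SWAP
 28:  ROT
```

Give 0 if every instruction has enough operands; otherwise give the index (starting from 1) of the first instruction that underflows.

25

PUSH 12 → 12
PUSH 25 → 12 25
SWAP    → 25 12
PUSH -5 → 25 12 -5
SUB     → 25 17
MUL     → 425
POP     → (empty)
PUSH 7  → 7
NEG     → -7
DUP     → -7 -7
SWAP    → -7 -7
POP     → -7
NEG     → 7
NEG     → -7
PUSH -1 → -7 -1
POP     → -7
DUP     → -7 -7
DUP     → -7 -7 -7
SUB     → -7 0
OVER    → -7 0 -7
ADD     → -7 -7
OVER    → -7 -7 -7
SUB     → -7 0
SWAP    → 0 -7
ROT  — needs 3 operands, stack has 2 → underflow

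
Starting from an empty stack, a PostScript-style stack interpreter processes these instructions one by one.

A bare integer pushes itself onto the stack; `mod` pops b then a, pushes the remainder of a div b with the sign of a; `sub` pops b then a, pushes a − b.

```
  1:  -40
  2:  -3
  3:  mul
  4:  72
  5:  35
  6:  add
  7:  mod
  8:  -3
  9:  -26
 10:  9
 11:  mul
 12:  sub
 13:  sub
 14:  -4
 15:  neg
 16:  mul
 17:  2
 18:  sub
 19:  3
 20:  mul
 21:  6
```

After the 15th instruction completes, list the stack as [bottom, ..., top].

[-218, 4]

-40 → -40
-3  → -40 -3
mul → 120
72  → 120 72
35  → 120 72 35
add → 120 107
mod → 13
-3  → 13 -3
-26 → 13 -3 -26
9   → 13 -3 -26 9
mul → 13 -3 -234
sub → 13 231
sub → -218
-4  → -218 -4
neg → -218 4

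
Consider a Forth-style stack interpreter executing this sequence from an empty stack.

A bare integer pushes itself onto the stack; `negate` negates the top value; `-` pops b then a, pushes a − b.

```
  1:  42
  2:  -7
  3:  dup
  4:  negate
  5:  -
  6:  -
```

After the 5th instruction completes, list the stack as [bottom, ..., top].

42     → [42]
-7     → [42, -7]
dup    → [42, -7, -7]
negate → [42, -7, 7]
-      → [42, -14]

[42, -14]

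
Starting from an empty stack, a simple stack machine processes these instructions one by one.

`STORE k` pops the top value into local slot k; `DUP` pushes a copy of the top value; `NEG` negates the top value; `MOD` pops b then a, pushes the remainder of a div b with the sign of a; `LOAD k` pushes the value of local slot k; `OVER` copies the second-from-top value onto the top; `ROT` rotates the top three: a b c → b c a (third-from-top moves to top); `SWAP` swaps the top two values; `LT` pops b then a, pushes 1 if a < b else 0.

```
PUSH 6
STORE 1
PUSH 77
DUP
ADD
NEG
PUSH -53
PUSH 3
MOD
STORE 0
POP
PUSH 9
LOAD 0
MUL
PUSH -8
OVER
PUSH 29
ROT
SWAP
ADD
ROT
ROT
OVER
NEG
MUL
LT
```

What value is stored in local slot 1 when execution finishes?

6

PUSH 6   -> [6]
STORE 1  -> []
PUSH 77  -> [77]
DUP      -> [77, 77]
ADD      -> [154]
NEG      -> [-154]
PUSH -53 -> [-154, -53]
PUSH 3   -> [-154, -53, 3]
MOD      -> [-154, -2]
STORE 0  -> [-154]
POP      -> []
PUSH 9   -> [9]
LOAD 0   -> [9, -2]
MUL      -> [-18]
PUSH -8  -> [-18, -8]
OVER     -> [-18, -8, -18]
PUSH 29  -> [-18, -8, -18, 29]
ROT      -> [-18, -18, 29, -8]
SWAP     -> [-18, -18, -8, 29]
ADD      -> [-18, -18, 21]
ROT      -> [-18, 21, -18]
ROT      -> [21, -18, -18]
OVER     -> [21, -18, -18, -18]
NEG      -> [21, -18, -18, 18]
MUL      -> [21, -18, -324]
LT       -> [21, 0]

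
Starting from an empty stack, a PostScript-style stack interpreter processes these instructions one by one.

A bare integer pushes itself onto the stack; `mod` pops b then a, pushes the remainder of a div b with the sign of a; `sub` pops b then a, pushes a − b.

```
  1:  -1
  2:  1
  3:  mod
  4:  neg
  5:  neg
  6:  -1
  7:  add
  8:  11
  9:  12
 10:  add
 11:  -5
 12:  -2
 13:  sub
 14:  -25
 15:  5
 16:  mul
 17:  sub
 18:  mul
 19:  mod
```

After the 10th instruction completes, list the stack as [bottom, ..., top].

[-1, 23]

-1   -1
1    -1 1
mod  0
neg  0
neg  0
-1   0 -1
add  -1
11   -1 11
12   -1 11 12
add  -1 23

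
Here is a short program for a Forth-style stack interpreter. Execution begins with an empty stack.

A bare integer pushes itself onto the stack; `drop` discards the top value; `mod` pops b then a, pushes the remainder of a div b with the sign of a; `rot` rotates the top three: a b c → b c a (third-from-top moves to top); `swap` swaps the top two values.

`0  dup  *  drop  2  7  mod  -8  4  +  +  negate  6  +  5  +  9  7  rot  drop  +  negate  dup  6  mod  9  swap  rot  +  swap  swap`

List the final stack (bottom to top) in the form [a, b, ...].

[9, -20]

0      -> [0]
dup    -> [0, 0]
*      -> [0]
drop   -> []
2      -> [2]
7      -> [2, 7]
mod    -> [2]
-8     -> [2, -8]
4      -> [2, -8, 4]
+      -> [2, -4]
+      -> [-2]
negate -> [2]
6      -> [2, 6]
+      -> [8]
5      -> [8, 5]
+      -> [13]
9      -> [13, 9]
7      -> [13, 9, 7]
rot    -> [9, 7, 13]
drop   -> [9, 7]
+      -> [16]
negate -> [-16]
dup    -> [-16, -16]
6      -> [-16, -16, 6]
mod    -> [-16, -4]
9      -> [-16, -4, 9]
swap   -> [-16, 9, -4]
rot    -> [9, -4, -16]
+      -> [9, -20]
swap   -> [-20, 9]
swap   -> [9, -20]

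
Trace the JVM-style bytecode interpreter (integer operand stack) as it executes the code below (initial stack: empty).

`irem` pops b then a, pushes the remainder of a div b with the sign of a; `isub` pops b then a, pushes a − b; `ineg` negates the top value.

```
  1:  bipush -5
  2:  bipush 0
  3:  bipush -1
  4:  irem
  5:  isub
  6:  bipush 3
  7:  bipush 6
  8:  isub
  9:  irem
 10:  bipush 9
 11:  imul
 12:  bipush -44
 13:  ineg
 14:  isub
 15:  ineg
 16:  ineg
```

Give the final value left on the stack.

-62

bipush -5   [-5]
bipush 0    [-5, 0]
bipush -1   [-5, 0, -1]
irem        [-5, 0]
isub        [-5]
bipush 3    [-5, 3]
bipush 6    [-5, 3, 6]
isub        [-5, -3]
irem        [-2]
bipush 9    [-2, 9]
imul        [-18]
bipush -44  [-18, -44]
ineg        [-18, 44]
isub        [-62]
ineg        [62]
ineg        [-62]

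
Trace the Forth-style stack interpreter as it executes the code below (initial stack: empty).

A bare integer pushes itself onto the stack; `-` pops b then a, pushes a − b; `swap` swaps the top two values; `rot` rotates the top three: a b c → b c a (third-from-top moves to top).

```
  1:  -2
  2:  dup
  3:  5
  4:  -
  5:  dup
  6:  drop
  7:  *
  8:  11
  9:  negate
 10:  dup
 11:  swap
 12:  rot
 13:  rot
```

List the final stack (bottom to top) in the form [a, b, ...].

-2     : [-2]
dup    : [-2, -2]
5      : [-2, -2, 5]
-      : [-2, -7]
dup    : [-2, -7, -7]
drop   : [-2, -7]
*      : [14]
11     : [14, 11]
negate : [14, -11]
dup    : [14, -11, -11]
swap   : [14, -11, -11]
rot    : [-11, -11, 14]
rot    : [-11, 14, -11]

[-11, 14, -11]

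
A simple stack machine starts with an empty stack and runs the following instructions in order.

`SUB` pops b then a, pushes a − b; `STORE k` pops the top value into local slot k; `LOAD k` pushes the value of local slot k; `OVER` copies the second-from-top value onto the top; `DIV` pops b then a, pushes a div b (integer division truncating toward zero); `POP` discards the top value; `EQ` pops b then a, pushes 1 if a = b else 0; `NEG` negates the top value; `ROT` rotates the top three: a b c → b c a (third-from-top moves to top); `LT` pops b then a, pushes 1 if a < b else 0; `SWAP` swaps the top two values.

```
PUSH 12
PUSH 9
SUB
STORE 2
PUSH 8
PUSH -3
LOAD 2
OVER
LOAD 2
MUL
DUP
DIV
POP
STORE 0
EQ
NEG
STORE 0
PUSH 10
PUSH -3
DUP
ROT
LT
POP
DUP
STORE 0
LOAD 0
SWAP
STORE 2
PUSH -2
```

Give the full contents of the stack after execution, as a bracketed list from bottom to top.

[-3, -2]

PUSH 12 : [12]
PUSH 9  : [12, 9]
SUB     : [3]
STORE 2 : []
PUSH 8  : [8]
PUSH -3 : [8, -3]
LOAD 2  : [8, -3, 3]
OVER    : [8, -3, 3, -3]
LOAD 2  : [8, -3, 3, -3, 3]
MUL     : [8, -3, 3, -9]
DUP     : [8, -3, 3, -9, -9]
DIV     : [8, -3, 3, 1]
POP     : [8, -3, 3]
STORE 0 : [8, -3]
EQ      : [0]
NEG     : [0]
STORE 0 : []
PUSH 10 : [10]
PUSH -3 : [10, -3]
DUP     : [10, -3, -3]
ROT     : [-3, -3, 10]
LT      : [-3, 1]
POP     : [-3]
DUP     : [-3, -3]
STORE 0 : [-3]
LOAD 0  : [-3, -3]
SWAP    : [-3, -3]
STORE 2 : [-3]
PUSH -2 : [-3, -2]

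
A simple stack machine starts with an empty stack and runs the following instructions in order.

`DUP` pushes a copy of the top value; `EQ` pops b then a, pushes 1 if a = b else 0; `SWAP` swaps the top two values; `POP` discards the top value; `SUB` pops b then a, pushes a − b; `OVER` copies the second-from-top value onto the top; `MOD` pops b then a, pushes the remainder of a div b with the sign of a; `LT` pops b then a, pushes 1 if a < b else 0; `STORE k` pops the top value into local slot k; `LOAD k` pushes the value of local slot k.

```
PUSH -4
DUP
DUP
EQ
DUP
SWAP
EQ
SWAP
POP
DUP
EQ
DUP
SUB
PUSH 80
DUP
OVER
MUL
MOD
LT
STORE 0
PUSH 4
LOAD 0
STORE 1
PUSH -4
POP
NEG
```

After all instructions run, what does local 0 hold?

1

PUSH -4 → [-4]
DUP     → [-4, -4]
DUP     → [-4, -4, -4]
EQ      → [-4, 1]
DUP     → [-4, 1, 1]
SWAP    → [-4, 1, 1]
EQ      → [-4, 1]
SWAP    → [1, -4]
POP     → [1]
DUP     → [1, 1]
EQ      → [1]
DUP     → [1, 1]
SUB     → [0]
PUSH 80 → [0, 80]
DUP     → [0, 80, 80]
OVER    → [0, 80, 80, 80]
MUL     → [0, 80, 6400]
MOD     → [0, 80]
LT      → [1]
STORE 0 → []
PUSH 4  → [4]
LOAD 0  → [4, 1]
STORE 1 → [4]
PUSH -4 → [4, -4]
POP     → [4]
NEG     → [-4]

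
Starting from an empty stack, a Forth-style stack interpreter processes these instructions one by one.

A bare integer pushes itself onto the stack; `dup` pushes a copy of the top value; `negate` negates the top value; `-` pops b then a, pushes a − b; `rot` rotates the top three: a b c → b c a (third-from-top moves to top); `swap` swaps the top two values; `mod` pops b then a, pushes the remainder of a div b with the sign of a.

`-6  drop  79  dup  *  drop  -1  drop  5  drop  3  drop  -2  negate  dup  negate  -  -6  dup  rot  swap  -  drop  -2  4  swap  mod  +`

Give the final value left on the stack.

-6     : [-6]
drop   : []
79     : [79]
dup    : [79, 79]
*      : [6241]
drop   : []
-1     : [-1]
drop   : []
5      : [5]
drop   : []
3      : [3]
drop   : []
-2     : [-2]
negate : [2]
dup    : [2, 2]
negate : [2, -2]
-      : [4]
-6     : [4, -6]
dup    : [4, -6, -6]
rot    : [-6, -6, 4]
swap   : [-6, 4, -6]
-      : [-6, 10]
drop   : [-6]
-2     : [-6, -2]
4      : [-6, -2, 4]
swap   : [-6, 4, -2]
mod    : [-6, 0]
+      : [-6]

-6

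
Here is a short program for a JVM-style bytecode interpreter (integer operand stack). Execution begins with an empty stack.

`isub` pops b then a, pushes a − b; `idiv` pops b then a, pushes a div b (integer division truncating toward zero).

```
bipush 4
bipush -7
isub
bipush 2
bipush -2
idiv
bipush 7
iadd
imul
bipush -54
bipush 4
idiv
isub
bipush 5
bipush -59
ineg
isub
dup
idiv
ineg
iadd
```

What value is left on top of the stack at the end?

bipush 4   -> [4]
bipush -7  -> [4, -7]
isub       -> [11]
bipush 2   -> [11, 2]
bipush -2  -> [11, 2, -2]
idiv       -> [11, -1]
bipush 7   -> [11, -1, 7]
iadd       -> [11, 6]
imul       -> [66]
bipush -54 -> [66, -54]
bipush 4   -> [66, -54, 4]
idiv       -> [66, -13]
isub       -> [79]
bipush 5   -> [79, 5]
bipush -59 -> [79, 5, -59]
ineg       -> [79, 5, 59]
isub       -> [79, -54]
dup        -> [79, -54, -54]
idiv       -> [79, 1]
ineg       -> [79, -1]
iadd       -> [78]

78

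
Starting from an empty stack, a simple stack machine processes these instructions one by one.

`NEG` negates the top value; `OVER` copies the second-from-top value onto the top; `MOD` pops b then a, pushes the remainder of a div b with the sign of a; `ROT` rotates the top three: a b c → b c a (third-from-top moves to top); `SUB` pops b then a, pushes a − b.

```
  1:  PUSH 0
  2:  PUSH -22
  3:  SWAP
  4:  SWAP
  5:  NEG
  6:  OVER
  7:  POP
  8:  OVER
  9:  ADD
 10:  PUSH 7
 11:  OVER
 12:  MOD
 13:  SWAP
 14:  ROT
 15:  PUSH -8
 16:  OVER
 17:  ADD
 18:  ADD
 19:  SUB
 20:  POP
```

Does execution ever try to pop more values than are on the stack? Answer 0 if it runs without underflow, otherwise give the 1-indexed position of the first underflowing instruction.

0

PUSH 0   -> [0]
PUSH -22 -> [0, -22]
SWAP     -> [-22, 0]
SWAP     -> [0, -22]
NEG      -> [0, 22]
OVER     -> [0, 22, 0]
POP      -> [0, 22]
OVER     -> [0, 22, 0]
ADD      -> [0, 22]
PUSH 7   -> [0, 22, 7]
OVER     -> [0, 22, 7, 22]
MOD      -> [0, 22, 7]
SWAP     -> [0, 7, 22]
ROT      -> [7, 22, 0]
PUSH -8  -> [7, 22, 0, -8]
OVER     -> [7, 22, 0, -8, 0]
ADD      -> [7, 22, 0, -8]
ADD      -> [7, 22, -8]
SUB      -> [7, 30]
POP      -> [7]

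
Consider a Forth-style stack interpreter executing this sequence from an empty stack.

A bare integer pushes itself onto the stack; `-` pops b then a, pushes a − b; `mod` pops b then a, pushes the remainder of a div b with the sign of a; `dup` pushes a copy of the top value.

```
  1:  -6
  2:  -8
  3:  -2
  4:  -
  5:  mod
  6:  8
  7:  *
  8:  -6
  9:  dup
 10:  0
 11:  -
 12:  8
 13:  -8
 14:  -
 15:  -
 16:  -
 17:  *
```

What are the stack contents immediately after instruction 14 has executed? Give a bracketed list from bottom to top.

-6  : -6
-8  : -6 -8
-2  : -6 -8 -2
-   : -6 -6
mod : 0
8   : 0 8
*   : 0
-6  : 0 -6
dup : 0 -6 -6
0   : 0 -6 -6 0
-   : 0 -6 -6
8   : 0 -6 -6 8
-8  : 0 -6 -6 8 -8
-   : 0 -6 -6 16

[0, -6, -6, 16]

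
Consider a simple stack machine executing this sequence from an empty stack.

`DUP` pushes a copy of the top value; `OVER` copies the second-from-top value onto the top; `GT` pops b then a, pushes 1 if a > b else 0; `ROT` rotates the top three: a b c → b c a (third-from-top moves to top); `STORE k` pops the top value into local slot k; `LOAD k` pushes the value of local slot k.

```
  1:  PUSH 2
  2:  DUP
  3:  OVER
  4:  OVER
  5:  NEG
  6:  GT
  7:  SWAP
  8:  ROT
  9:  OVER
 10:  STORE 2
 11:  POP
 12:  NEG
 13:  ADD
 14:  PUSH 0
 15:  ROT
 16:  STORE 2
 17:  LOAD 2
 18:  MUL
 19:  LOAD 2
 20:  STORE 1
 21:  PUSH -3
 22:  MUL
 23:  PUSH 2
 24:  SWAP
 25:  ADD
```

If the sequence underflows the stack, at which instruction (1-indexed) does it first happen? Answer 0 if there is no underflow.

PUSH 2  -> 2
DUP     -> 2 2
OVER    -> 2 2 2
OVER    -> 2 2 2 2
NEG     -> 2 2 2 -2
GT      -> 2 2 1
SWAP    -> 2 1 2
ROT     -> 1 2 2
OVER    -> 1 2 2 2
STORE 2 -> 1 2 2
POP     -> 1 2
NEG     -> 1 -2
ADD     -> -1
PUSH 0  -> -1 0
ROT  — needs 3 operands, stack has 2 → underflow

15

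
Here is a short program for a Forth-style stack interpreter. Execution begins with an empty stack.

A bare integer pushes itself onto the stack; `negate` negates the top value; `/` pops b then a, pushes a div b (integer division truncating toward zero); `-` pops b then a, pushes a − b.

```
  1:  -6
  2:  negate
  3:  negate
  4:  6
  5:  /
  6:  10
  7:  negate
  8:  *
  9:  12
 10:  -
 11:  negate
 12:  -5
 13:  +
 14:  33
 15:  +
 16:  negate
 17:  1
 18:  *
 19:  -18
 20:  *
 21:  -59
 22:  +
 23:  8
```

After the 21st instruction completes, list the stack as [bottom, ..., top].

[540, -59]

-6      -6
negate  6
negate  -6
6       -6 6
/       -1
10      -1 10
negate  -1 -10
*       10
12      10 12
-       -2
negate  2
-5      2 -5
+       -3
33      -3 33
+       30
negate  -30
1       -30 1
*       -30
-18     -30 -18
*       540
-59     540 -59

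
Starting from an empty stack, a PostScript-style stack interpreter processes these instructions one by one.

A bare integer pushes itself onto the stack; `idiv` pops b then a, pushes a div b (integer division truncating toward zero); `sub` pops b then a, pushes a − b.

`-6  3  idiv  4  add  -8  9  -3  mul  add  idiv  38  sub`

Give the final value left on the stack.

-38

-6   → -6
3    → -6 3
idiv → -2
4    → -2 4
add  → 2
-8   → 2 -8
9    → 2 -8 9
-3   → 2 -8 9 -3
mul  → 2 -8 -27
add  → 2 -35
idiv → 0
38   → 0 38
sub  → -38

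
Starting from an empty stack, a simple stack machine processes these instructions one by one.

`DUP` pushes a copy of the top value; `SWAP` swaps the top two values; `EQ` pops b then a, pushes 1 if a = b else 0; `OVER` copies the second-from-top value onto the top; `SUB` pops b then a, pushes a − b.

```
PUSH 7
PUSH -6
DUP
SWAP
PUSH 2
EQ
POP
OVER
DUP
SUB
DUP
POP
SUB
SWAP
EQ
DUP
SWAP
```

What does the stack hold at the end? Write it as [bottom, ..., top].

[0, 0]

PUSH 7  : [7]
PUSH -6 : [7, -6]
DUP     : [7, -6, -6]
SWAP    : [7, -6, -6]
PUSH 2  : [7, -6, -6, 2]
EQ      : [7, -6, 0]
POP     : [7, -6]
OVER    : [7, -6, 7]
DUP     : [7, -6, 7, 7]
SUB     : [7, -6, 0]
DUP     : [7, -6, 0, 0]
POP     : [7, -6, 0]
SUB     : [7, -6]
SWAP    : [-6, 7]
EQ      : [0]
DUP     : [0, 0]
SWAP    : [0, 0]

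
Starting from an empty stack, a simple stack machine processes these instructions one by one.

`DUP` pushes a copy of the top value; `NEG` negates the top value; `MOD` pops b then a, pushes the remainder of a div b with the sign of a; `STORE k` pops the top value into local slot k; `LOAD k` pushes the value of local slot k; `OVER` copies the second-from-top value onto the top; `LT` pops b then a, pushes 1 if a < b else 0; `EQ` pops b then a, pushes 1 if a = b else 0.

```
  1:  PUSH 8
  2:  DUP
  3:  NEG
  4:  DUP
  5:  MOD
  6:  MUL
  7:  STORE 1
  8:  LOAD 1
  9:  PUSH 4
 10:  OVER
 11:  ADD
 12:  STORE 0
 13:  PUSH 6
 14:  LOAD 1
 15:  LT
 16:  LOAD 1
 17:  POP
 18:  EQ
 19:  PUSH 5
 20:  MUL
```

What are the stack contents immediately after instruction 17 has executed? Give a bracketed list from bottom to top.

[0, 0]

PUSH 8  : 8
DUP     : 8 8
NEG     : 8 -8
DUP     : 8 -8 -8
MOD     : 8 0
MUL     : 0
STORE 1 : (empty)
LOAD 1  : 0
PUSH 4  : 0 4
OVER    : 0 4 0
ADD     : 0 4
STORE 0 : 0
PUSH 6  : 0 6
LOAD 1  : 0 6 0
LT      : 0 0
LOAD 1  : 0 0 0
POP     : 0 0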